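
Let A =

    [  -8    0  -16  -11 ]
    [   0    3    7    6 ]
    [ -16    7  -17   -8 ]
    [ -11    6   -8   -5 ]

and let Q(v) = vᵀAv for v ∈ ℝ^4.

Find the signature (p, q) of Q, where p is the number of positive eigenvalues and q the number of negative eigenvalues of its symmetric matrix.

An LDLᵀ factorisation of A has diagonal entries -8, 3, -4/3, -15/8.
That gives 1 positive, 3 negative pivots.

(1, 3)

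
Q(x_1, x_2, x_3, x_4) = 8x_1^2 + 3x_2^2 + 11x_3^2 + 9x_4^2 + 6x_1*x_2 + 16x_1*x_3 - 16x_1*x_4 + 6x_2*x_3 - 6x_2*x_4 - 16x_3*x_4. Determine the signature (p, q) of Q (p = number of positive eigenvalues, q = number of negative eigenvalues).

The symmetric matrix is A = [[8, 3, 8, -8], [3, 3, 3, -3], [8, 3, 11, -8], [-8, -3, -8, 9]].
An LDLᵀ factorisation of A has diagonal entries 8, 15/8, 3, 1.
That gives 4 positive pivots.

(4, 0)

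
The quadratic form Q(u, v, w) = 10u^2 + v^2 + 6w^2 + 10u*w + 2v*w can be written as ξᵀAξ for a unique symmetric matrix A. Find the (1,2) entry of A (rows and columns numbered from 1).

The coefficient of u·v in Q is 0. For a symmetric A this equals A[1,2] + A[2,1] = 2·A[1,2].
So A[1,2] = 0/2 = 0.

0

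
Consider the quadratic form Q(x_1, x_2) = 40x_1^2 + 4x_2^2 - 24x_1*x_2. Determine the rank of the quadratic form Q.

Write A = [[40, -12], [-12, 4]].
Congruent diagonalization of A (simultaneous row and column reduction) yields pivots 40, 2/5.
So there are 2 positive pivots.
The rank is the number of nonzero pivots: 2.

2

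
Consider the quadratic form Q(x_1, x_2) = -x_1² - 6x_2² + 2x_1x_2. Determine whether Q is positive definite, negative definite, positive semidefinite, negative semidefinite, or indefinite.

The symmetric matrix is A = [[-1, 1], [1, -6]].
Applying the same elementary operations to the rows and columns of A produces a congruent diagonal matrix with entries -1, -5.
That gives 2 negative pivots.
Hence Q is negative definite.

negative definite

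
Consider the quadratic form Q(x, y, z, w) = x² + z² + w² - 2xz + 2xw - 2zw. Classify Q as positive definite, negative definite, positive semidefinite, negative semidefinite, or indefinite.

The symmetric matrix is A = [[1, 0, -1, 1], [0, 0, 0, 0], [-1, 0, 1, -1], [1, 0, -1, 1]].
Symmetric row and column elimination reduces A to a congruent diagonal form with pivots 1, 0, 0, 0.
So there are 1 positive, 3 zero pivots.
Hence Q is positive semidefinite.

positive semidefinite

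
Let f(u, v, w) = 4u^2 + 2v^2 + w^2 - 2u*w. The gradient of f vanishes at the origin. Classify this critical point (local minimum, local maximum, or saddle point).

The Hessian at the origin is H = [[8, 0, -2], [0, 4, 0], [-2, 0, 2]].
An LDLᵀ factorisation of H has diagonal entries 8, 4, 3/2.
That gives 3 positive pivots.
H is positive definite, so the origin is a strict local minimum.

local minimum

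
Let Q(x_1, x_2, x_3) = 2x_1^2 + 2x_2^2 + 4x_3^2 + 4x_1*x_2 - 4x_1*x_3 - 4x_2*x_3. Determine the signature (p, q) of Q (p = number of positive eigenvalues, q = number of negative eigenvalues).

(2, 0)

The associated matrix is A = [[2, 2, -2], [2, 2, -2], [-2, -2, 4]].
Symmetric row and column elimination reduces A to a congruent diagonal form with pivots 2, 0, 2.
Counting signs: 2 positive, 1 zero.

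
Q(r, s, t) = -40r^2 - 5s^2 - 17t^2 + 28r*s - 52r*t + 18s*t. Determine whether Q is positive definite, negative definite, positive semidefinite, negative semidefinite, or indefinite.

The associated matrix is A = [[-40, 14, -26], [14, -5, 9], [-26, 9, -17]].
Congruent diagonalization of A (simultaneous row and column reduction) yields pivots -40, -1/10, 0.
Counting signs: 2 negative, 1 zero.
Hence Q is negative semidefinite.

negative semidefinite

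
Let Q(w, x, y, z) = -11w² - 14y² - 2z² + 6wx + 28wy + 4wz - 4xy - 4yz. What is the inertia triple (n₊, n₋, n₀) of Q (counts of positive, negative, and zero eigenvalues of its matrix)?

The associated matrix is A = [[-11, 3, 14, 2], [3, 0, -2, 0], [14, -2, -14, -2], [2, 0, -2, -2]].
Congruent diagonalization of A (simultaneous row and column reduction) yields pivots -11, 9/11, -2/9, 0.
That gives 1 positive, 2 negative, 1 zero pivots.

(1, 2, 1)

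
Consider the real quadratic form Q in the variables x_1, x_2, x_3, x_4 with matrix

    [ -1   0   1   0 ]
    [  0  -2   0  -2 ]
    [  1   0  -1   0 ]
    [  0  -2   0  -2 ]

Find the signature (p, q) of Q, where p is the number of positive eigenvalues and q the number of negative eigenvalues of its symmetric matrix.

Congruent diagonalization of A (simultaneous row and column reduction) yields pivots -1, -2, 0, 0.
That gives 2 negative, 2 zero pivots.

(0, 2)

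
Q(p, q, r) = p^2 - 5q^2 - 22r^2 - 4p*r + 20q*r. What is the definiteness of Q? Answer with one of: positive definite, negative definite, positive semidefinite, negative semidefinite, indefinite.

Write A = [[1, 0, -2], [0, -5, 10], [-2, 10, -22]].
An LDLᵀ factorisation of A has diagonal entries 1, -5, -6.
So there are 1 positive, 2 negative pivots.
Hence Q is indefinite.

indefinite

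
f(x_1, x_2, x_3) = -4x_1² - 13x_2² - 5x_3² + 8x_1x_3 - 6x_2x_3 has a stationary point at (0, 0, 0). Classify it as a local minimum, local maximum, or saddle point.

local maximum

The Hessian at the origin is H = [[-8, 0, 8], [0, -26, -6], [8, -6, -10]].
Symmetric row and column elimination reduces H to a congruent diagonal form with pivots -8, -26, -8/13.
Counting signs: 3 negative.
H is negative definite, so the origin is a strict local maximum.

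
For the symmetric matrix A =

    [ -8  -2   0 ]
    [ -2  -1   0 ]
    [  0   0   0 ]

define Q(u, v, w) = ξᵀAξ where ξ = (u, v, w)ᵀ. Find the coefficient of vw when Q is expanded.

The coefficient of vw is A[2,3] + A[3,2] = 2·0 = 0.

0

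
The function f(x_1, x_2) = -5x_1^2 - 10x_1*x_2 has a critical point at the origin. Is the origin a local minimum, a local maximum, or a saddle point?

The Hessian at the origin is H = [[-10, -10], [-10, 0]].
det H = -10·0 − (-10)² = -100 < 0, so H is indefinite.
Therefore the origin is a saddle point.

saddle point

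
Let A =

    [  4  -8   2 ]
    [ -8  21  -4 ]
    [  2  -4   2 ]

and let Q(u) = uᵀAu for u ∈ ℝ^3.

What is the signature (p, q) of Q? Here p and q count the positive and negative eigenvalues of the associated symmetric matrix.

(3, 0)

Symmetric row and column elimination reduces A to a congruent diagonal form with pivots 4, 5, 1.
So there are 3 positive pivots.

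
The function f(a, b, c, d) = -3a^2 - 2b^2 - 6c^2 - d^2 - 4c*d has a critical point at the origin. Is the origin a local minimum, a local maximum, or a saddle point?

The Hessian at the origin is H = [[-6, 0, 0, 0], [0, -4, 0, 0], [0, 0, -12, -4], [0, 0, -4, -2]].
Applying the same elementary operations to the rows and columns of H produces a congruent diagonal matrix with entries -6, -4, -12, -2/3.
That gives 4 negative pivots.
H is negative definite, so the origin is a strict local maximum.

local maximum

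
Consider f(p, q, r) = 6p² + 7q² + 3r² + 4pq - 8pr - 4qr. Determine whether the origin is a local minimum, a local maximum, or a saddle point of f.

local minimum

The Hessian at the origin is H = [[12, 4, -8], [4, 14, -4], [-8, -4, 6]].
Row-reducing H symmetrically gives the diagonal entries 12, 38/3, 10/19.
So there are 3 positive pivots.
H is positive definite, so the origin is a strict local minimum.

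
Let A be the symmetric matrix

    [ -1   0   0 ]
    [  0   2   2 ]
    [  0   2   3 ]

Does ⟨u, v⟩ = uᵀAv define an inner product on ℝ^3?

no

Symmetric row and column elimination reduces A to a congruent diagonal form with pivots -1, 2, 1.
So there are 2 positive, 1 negative pivots.
Hence Q is indefinite.
⟨·,·⟩ is an inner product exactly when A is positive definite.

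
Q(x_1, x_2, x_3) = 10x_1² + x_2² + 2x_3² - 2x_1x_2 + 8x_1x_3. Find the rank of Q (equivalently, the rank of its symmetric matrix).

3

The symmetric matrix is A = [[10, -1, 4], [-1, 1, 0], [4, 0, 2]].
Congruent diagonalization of A (simultaneous row and column reduction) yields pivots 10, 9/10, 2/9.
Counting signs: 3 positive.
The rank is the number of nonzero pivots: 3.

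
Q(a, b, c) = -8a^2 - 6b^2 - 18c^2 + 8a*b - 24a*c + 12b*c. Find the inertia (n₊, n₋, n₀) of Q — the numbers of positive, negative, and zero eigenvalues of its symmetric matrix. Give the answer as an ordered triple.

(0, 2, 1)

The symmetric matrix is A = [[-8, 4, -12], [4, -6, 6], [-12, 6, -18]].
Symmetric row and column elimination reduces A to a congruent diagonal form with pivots -8, -4, 0.
That gives 2 negative, 1 zero pivots.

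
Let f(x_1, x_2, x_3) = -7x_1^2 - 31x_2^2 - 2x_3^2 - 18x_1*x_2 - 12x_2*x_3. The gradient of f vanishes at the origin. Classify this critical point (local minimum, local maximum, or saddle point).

local maximum

The Hessian at the origin is H = [[-14, -18, 0], [-18, -62, -12], [0, -12, -4]].
Row-reducing H symmetrically gives the diagonal entries -14, -272/7, -5/17.
So there are 3 negative pivots.
H is negative definite, so the origin is a strict local maximum.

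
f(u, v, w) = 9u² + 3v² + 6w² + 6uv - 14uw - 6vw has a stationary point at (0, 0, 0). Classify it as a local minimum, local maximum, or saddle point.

The Hessian at the origin is H = [[18, 6, -14], [6, 6, -6], [-14, -6, 12]].
Congruent diagonalization of H (simultaneous row and column reduction) yields pivots 18, 4, 2/3.
That gives 3 positive pivots.
H is positive definite, so the origin is a strict local minimum.

local minimum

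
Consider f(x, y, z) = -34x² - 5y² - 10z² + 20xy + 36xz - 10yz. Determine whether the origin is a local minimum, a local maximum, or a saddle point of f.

local maximum

The Hessian at the origin is H = [[-68, 20, 36], [20, -10, -10], [36, -10, -20]].
Congruent diagonalization of H (simultaneous row and column reduction) yields pivots -68, -70/17, -6/7.
So there are 3 negative pivots.
H is negative definite, so the origin is a strict local maximum.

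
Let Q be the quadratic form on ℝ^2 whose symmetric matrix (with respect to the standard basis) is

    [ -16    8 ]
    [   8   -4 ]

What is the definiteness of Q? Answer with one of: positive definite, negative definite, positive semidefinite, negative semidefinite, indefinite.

negative semidefinite

Row-reducing A symmetrically gives the diagonal entries -16, 0.
So there are 1 negative, 1 zero pivots.
Hence Q is negative semidefinite.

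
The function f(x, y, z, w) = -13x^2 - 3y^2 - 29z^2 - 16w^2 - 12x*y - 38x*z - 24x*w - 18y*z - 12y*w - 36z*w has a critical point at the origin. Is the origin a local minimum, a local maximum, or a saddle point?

The Hessian at the origin is H = [[-26, -12, -38, -24], [-12, -6, -18, -12], [-38, -18, -58, -36], [-24, -12, -36, -32]].
Applying the same elementary operations to the rows and columns of H produces a congruent diagonal matrix with entries -26, -6/13, -2, -8.
That gives 4 negative pivots.
H is negative definite, so the origin is a strict local maximum.

local maximum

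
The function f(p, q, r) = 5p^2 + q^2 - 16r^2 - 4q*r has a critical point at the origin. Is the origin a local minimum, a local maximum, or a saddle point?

saddle point

The Hessian at the origin is H = [[10, 0, 0], [0, 2, -4], [0, -4, -32]].
Row-reducing H symmetrically gives the diagonal entries 10, 2, -40.
So there are 2 positive, 1 negative pivots.
H is indefinite, so the origin is a saddle point.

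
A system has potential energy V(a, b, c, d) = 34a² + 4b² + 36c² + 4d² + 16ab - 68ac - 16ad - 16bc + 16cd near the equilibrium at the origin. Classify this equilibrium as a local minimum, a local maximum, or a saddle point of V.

local minimum

The Hessian at the origin is H = [[68, 16, -68, -16], [16, 8, -16, 0], [-68, -16, 72, 16], [-16, 0, 16, 8]].
Symmetric row and column elimination reduces H to a congruent diagonal form with pivots 68, 72/17, 4, 8/9.
Counting signs: 4 positive.
H is positive definite, so the origin is a strict local minimum.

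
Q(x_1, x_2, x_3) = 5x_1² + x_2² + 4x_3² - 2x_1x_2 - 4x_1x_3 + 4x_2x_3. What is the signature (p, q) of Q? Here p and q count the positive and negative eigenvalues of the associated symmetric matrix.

Write A = [[5, -1, -2], [-1, 1, 2], [-2, 2, 4]].
Congruent diagonalization of A (simultaneous row and column reduction) yields pivots 5, 4/5, 0.
That gives 2 positive, 1 zero pivots.

(2, 0)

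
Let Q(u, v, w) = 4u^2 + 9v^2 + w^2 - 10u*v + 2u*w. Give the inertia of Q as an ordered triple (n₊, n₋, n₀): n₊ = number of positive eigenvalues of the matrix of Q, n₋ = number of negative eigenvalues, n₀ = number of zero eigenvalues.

Write A = [[4, -5, 1], [-5, 9, 0], [1, 0, 1]].
Symmetric row and column elimination reduces A to a congruent diagonal form with pivots 4, 11/4, 2/11.
That gives 3 positive pivots.

(3, 0, 0)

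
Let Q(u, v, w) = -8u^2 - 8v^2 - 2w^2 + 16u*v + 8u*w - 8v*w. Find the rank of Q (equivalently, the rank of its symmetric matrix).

1

Write A = [[-8, 8, 4], [8, -8, -4], [4, -4, -2]].
Applying the same elementary operations to the rows and columns of A produces a congruent diagonal matrix with entries -8, 0, 0.
Counting signs: 1 negative, 2 zero.
The rank is the number of nonzero pivots: 1.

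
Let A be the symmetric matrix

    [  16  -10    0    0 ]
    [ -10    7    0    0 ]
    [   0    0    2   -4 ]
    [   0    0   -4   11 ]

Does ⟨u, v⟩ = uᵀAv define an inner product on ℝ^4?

Applying the same elementary operations to the rows and columns of A produces a congruent diagonal matrix with entries 16, 3/4, 2, 3.
Counting signs: 4 positive.
Hence Q is positive definite.
⟨·,·⟩ is an inner product exactly when A is positive definite.

yes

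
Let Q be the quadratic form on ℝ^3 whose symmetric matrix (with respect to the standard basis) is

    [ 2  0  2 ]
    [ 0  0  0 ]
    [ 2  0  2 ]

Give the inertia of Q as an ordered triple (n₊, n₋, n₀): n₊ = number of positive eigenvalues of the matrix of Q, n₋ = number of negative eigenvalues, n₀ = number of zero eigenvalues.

Applying the same elementary operations to the rows and columns of A produces a congruent diagonal matrix with entries 2, 0, 0.
That gives 1 positive, 2 zero pivots.

(1, 0, 2)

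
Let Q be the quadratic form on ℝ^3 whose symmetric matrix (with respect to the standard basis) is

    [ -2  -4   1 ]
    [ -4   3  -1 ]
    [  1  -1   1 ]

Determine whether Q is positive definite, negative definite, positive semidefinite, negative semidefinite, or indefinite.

indefinite

Congruent diagonalization of A (simultaneous row and column reduction) yields pivots -2, 11, 15/22.
So there are 2 positive, 1 negative pivots.
Hence Q is indefinite.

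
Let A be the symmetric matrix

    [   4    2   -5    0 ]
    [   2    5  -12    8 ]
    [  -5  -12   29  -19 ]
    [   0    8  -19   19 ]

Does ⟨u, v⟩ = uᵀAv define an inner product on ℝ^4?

yes

Leading principal minors: Δ_1 = 4, Δ_2 = 16, Δ_3 = 3, Δ_4 = 9.
All leading principal minors are positive, so by Sylvester's criterion Q is positive definite.
⟨·,·⟩ is an inner product exactly when A is positive definite.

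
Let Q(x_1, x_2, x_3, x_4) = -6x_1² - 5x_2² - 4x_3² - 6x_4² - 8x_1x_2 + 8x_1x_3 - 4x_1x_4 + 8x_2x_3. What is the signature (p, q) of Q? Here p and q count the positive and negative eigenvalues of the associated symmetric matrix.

Write A = [[-6, -4, 4, -2], [-4, -5, 4, 0], [4, 4, -4, 0], [-2, 0, 0, -6]].
Row-reducing A symmetrically gives the diagonal entries -6, -7/3, -4/7, -4.
That gives 4 negative pivots.

(0, 4)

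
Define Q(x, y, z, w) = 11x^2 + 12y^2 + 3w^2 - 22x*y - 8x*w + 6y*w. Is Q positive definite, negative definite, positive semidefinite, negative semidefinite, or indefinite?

positive semidefinite

Write A = [[11, -11, 0, -4], [-11, 12, 0, 3], [0, 0, 0, 0], [-4, 3, 0, 3]].
Symmetric row and column elimination reduces A to a congruent diagonal form with pivots 11, 1, 0, 6/11.
So there are 3 positive, 1 zero pivots.
Hence Q is positive semidefinite.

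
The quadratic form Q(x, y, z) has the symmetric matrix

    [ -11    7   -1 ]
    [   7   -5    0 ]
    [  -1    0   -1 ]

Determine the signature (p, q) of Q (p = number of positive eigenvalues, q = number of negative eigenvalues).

Applying the same elementary operations to the rows and columns of A produces a congruent diagonal matrix with entries -11, -6/11, -1/6.
So there are 3 negative pivots.

(0, 3)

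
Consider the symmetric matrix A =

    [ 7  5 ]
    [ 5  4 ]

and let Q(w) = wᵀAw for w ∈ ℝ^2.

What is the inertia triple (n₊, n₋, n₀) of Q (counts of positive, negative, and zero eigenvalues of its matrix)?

(2, 0, 0)

Row-reducing A symmetrically gives the diagonal entries 7, 3/7.
Counting signs: 2 positive.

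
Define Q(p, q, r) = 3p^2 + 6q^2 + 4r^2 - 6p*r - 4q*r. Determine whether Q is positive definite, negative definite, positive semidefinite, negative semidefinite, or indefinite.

The symmetric matrix of Q is A = [[3, 0, -3], [0, 6, -2], [-3, -2, 4]].
Leading principal minors: Δ_1 = 3, Δ_2 = 18, Δ_3 = 6.
All leading principal minors are positive, so by Sylvester's criterion Q is positive definite.

positive definite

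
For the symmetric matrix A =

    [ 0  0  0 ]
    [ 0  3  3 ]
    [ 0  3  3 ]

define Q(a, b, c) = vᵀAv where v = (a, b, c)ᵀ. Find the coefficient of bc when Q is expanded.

The coefficient of bc is A[2,3] + A[3,2] = 2·3 = 6.

6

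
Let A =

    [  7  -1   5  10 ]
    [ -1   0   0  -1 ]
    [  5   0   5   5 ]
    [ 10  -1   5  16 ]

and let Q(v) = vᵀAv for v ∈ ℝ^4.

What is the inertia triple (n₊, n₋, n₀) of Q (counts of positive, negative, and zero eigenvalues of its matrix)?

An LDLᵀ factorisation of A has diagonal entries 7, -1/7, 5, 3.
So there are 3 positive, 1 negative pivots.

(3, 1, 0)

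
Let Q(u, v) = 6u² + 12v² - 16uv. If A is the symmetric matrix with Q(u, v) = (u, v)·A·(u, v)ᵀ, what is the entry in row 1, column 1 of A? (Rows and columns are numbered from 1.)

6

The coefficient of u² in Q is 6, and that is exactly A[1,1].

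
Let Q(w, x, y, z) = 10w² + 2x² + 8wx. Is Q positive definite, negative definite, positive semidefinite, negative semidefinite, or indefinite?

positive semidefinite

The symmetric matrix is A = [[10, 4, 0, 0], [4, 2, 0, 0], [0, 0, 0, 0], [0, 0, 0, 0]].
Applying the same elementary operations to the rows and columns of A produces a congruent diagonal matrix with entries 10, 2/5, 0, 0.
Counting signs: 2 positive, 2 zero.
Hence Q is positive semidefinite.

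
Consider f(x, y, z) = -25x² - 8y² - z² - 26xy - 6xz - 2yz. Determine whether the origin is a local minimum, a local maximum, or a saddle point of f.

local maximum

The Hessian at the origin is H = [[-50, -26, -6], [-26, -16, -2], [-6, -2, -2]].
Symmetric row and column elimination reduces H to a congruent diagonal form with pivots -50, -62/25, -24/31.
Counting signs: 3 negative.
H is negative definite, so the origin is a strict local maximum.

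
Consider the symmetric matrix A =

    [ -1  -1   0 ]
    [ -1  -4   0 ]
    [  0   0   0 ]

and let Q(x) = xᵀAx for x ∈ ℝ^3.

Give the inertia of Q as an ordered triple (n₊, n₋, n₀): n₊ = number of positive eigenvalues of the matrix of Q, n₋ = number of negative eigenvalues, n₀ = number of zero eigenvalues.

(0, 2, 1)

Applying the same elementary operations to the rows and columns of A produces a congruent diagonal matrix with entries -1, -3, 0.
That gives 2 negative, 1 zero pivots.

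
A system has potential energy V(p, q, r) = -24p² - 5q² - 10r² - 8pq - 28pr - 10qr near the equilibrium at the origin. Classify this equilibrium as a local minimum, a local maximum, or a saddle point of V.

The Hessian at the origin is H = [[-48, -8, -28], [-8, -10, -10], [-28, -10, -20]].
An LDLᵀ factorisation of H has diagonal entries -48, -26/3, -5/13.
That gives 3 negative pivots.
H is negative definite, so the origin is a strict local maximum.

local maximum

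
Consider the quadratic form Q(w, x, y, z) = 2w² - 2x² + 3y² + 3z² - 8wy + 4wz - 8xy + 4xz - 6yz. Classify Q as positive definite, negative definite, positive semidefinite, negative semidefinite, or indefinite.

indefinite

The symmetric matrix is A = [[2, 0, -4, 2], [0, -2, -4, 2], [-4, -4, 3, -3], [2, 2, -3, 3]].
Symmetric row and column elimination reduces A to a congruent diagonal form with pivots 2, -2, 3, 0.
Counting signs: 2 positive, 1 negative, 1 zero.
Hence Q is indefinite.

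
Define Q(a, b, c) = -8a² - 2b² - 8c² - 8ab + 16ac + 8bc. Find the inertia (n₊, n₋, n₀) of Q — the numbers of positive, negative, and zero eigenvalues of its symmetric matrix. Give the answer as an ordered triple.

Write A = [[-8, -4, 8], [-4, -2, 4], [8, 4, -8]].
Congruent diagonalization of A (simultaneous row and column reduction) yields pivots -8, 0, 0.
Counting signs: 1 negative, 2 zero.

(0, 1, 2)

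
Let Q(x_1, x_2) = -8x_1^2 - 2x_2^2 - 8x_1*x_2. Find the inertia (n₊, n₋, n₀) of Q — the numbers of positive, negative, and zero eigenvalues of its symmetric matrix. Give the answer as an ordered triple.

Write A = [[-8, -4], [-4, -2]].
Applying the same elementary operations to the rows and columns of A produces a congruent diagonal matrix with entries -8, 0.
That gives 1 negative, 1 zero pivots.

(0, 1, 1)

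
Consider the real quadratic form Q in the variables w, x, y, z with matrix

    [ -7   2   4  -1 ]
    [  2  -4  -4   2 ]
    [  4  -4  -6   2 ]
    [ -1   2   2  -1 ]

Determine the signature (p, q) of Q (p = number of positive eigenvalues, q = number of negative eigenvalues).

Symmetric row and column elimination reduces A to a congruent diagonal form with pivots -7, -24/7, -4/3, 0.
So there are 3 negative, 1 zero pivots.

(0, 3)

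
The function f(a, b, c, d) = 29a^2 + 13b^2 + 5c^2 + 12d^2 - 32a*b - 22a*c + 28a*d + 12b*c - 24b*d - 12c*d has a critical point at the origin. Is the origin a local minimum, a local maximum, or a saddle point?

The Hessian at the origin is H = [[58, -32, -22, 28], [-32, 26, 12, -24], [-22, 12, 10, -12], [28, -24, -12, 24]].
Applying the same elementary operations to the rows and columns of H produces a congruent diagonal matrix with entries 58, 242/29, 200/121, 8/25.
Counting signs: 4 positive.
H is positive definite, so the origin is a strict local minimum.

local minimum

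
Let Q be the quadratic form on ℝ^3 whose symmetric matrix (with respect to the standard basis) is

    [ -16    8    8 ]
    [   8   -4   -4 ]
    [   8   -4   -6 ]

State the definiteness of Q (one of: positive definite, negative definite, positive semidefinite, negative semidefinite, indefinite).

Row-reducing A symmetrically gives the diagonal entries -16, 0, -2.
Counting signs: 2 negative, 1 zero.
Hence Q is negative semidefinite.

negative semidefinite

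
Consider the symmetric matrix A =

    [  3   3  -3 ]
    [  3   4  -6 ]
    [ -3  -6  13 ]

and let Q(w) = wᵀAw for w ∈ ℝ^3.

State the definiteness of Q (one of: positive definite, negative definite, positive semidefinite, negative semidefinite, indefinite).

positive definite

Leading principal minors: Δ_1 = 3, Δ_2 = 3, Δ_3 = 3.
All leading principal minors are positive, so by Sylvester's criterion Q is positive definite.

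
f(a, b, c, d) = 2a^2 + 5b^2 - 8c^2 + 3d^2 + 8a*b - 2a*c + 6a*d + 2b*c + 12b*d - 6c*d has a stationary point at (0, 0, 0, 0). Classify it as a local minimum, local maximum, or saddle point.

saddle point

The Hessian at the origin is H = [[4, 8, -2, 6], [8, 10, 2, 12], [-2, 2, -16, -6], [6, 12, -6, 6]].
An LDLᵀ factorisation of H has diagonal entries 4, -6, -11, -24/11.
Counting signs: 1 positive, 3 negative.
H is indefinite, so the origin is a saddle point.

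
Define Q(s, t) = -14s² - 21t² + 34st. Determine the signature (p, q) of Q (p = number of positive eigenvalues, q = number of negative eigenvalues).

(0, 2)

The associated matrix is A = [[-14, 17], [17, -21]].
Symmetric row and column elimination reduces A to a congruent diagonal form with pivots -14, -5/14.
Counting signs: 2 negative.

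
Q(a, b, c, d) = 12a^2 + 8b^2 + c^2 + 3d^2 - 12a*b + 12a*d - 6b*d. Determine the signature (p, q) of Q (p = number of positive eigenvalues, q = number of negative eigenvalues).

(3, 0)

The symmetric matrix is A = [[12, -6, 0, 6], [-6, 8, 0, -3], [0, 0, 1, 0], [6, -3, 0, 3]].
Row-reducing A symmetrically gives the diagonal entries 12, 5, 1, 0.
So there are 3 positive, 1 zero pivots.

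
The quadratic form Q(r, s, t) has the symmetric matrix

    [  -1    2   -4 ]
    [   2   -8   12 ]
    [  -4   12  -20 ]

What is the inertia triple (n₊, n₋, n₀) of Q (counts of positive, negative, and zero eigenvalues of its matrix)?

(0, 2, 1)

Congruent diagonalization of A (simultaneous row and column reduction) yields pivots -1, -4, 0.
Counting signs: 2 negative, 1 zero.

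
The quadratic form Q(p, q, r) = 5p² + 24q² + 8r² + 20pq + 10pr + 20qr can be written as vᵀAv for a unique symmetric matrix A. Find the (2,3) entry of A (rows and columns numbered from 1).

10

The coefficient of q·r in Q is 20. For a symmetric A this equals A[2,3] + A[3,2] = 2·A[2,3].
So A[2,3] = 20/2 = 10.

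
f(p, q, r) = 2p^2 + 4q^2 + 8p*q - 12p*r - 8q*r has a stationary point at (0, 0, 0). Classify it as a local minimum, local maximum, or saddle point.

The Hessian at the origin is H = [[4, 8, -12], [8, 8, -8], [-12, -8, 0]].
Applying the same elementary operations to the rows and columns of H produces a congruent diagonal matrix with entries 4, -8, -4.
That gives 1 positive, 2 negative pivots.
H is indefinite, so the origin is a saddle point.

saddle point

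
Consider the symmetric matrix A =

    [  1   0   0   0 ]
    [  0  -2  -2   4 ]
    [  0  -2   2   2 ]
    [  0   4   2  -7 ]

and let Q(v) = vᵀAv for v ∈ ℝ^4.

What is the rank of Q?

3

Applying the same elementary operations to the rows and columns of A produces a congruent diagonal matrix with entries 1, -2, 4, 0.
Counting signs: 2 positive, 1 negative, 1 zero.
The rank is the number of nonzero pivots: 3.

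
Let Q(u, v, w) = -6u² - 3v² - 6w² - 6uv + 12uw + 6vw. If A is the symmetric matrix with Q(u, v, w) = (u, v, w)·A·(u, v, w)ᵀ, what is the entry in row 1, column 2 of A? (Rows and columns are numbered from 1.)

The coefficient of u·v in Q is -6. For a symmetric A this equals A[1,2] + A[2,1] = 2·A[1,2].
So A[1,2] = -6/2 = -3.

-3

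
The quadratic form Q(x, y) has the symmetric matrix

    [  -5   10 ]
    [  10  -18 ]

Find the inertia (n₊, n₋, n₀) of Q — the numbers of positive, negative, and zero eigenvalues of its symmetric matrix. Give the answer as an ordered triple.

(1, 1, 0)

Row-reducing A symmetrically gives the diagonal entries -5, 2.
Counting signs: 1 positive, 1 negative.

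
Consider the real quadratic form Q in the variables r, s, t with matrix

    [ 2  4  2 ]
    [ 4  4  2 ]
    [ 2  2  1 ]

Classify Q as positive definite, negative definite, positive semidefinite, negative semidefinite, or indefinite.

indefinite

Symmetric row and column elimination reduces A to a congruent diagonal form with pivots 2, -4, 0.
Counting signs: 1 positive, 1 negative, 1 zero.
Hence Q is indefinite.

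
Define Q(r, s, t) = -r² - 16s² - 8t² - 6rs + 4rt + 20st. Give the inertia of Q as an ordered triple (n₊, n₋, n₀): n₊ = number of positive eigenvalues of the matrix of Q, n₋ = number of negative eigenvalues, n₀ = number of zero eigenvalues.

(0, 3, 0)

Write A = [[-1, -3, 2], [-3, -16, 10], [2, 10, -8]].
Congruent diagonalization of A (simultaneous row and column reduction) yields pivots -1, -7, -12/7.
Counting signs: 3 negative.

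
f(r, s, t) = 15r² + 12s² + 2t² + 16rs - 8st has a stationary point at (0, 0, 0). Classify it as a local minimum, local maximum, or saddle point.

The Hessian at the origin is H = [[30, 16, 0], [16, 24, -8], [0, -8, 4]].
Congruent diagonalization of H (simultaneous row and column reduction) yields pivots 30, 232/15, -4/29.
Counting signs: 2 positive, 1 negative.
H is indefinite, so the origin is a saddle point.

saddle point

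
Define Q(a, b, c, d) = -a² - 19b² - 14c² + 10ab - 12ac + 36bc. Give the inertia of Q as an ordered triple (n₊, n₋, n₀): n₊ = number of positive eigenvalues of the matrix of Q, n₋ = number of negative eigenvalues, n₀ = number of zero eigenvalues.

Write A = [[-1, 5, -6, 0], [5, -19, 18, 0], [-6, 18, -14, 0], [0, 0, 0, 0]].
Congruent diagonalization of A (simultaneous row and column reduction) yields pivots -1, 6, -2, 0.
So there are 1 positive, 2 negative, 1 zero pivots.

(1, 2, 1)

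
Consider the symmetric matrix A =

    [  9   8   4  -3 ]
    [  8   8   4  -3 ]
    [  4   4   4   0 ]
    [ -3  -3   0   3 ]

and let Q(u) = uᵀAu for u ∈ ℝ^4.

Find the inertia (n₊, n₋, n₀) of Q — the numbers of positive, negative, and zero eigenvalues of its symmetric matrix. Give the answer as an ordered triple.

(4, 0, 0)

Congruent diagonalization of A (simultaneous row and column reduction) yields pivots 9, 8/9, 2, 3/4.
So there are 4 positive pivots.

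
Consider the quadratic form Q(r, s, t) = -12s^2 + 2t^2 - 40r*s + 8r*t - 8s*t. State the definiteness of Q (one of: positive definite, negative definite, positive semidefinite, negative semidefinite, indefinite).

indefinite

The symmetric matrix is A = [[0, -20, 4], [-20, -12, -4], [4, -4, 2]].
A is congruent to a diagonal matrix with 1 positive, 2 negative and 0 zero entries, so Q is indefinite.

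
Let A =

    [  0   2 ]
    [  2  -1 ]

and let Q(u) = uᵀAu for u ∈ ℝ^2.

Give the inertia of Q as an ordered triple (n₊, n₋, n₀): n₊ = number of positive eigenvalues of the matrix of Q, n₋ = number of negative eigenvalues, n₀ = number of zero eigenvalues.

(1, 1, 0)

By Sylvester's law of inertia any congruent diagonalization of A has 1 positive, 1 negative and 0 zero entries.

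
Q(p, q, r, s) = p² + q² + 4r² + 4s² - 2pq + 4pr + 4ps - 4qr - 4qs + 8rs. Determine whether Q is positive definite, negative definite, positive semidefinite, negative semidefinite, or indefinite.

Write A = [[1, -1, 2, 2], [-1, 1, -2, -2], [2, -2, 4, 4], [2, -2, 4, 4]].
Congruent diagonalization of A (simultaneous row and column reduction) yields pivots 1, 0, 0, 0.
Counting signs: 1 positive, 3 zero.
Hence Q is positive semidefinite.

positive semidefinite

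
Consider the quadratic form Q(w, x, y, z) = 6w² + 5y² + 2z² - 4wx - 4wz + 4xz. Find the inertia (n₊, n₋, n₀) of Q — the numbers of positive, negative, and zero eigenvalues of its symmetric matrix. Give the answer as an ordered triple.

Write A = [[6, -2, 0, -2], [-2, 0, 0, 2], [0, 0, 5, 0], [-2, 2, 0, 2]].
Congruent diagonalization of A (simultaneous row and column reduction) yields pivots 6, -2/3, 5, 4.
So there are 3 positive, 1 negative pivots.

(3, 1, 0)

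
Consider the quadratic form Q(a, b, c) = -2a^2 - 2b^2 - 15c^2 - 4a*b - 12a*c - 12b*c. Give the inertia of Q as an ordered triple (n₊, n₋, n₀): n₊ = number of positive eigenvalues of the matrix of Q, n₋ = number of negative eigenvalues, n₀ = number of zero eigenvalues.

Write A = [[-2, -2, -6], [-2, -2, -6], [-6, -6, -15]].
Congruent diagonalization of A (simultaneous row and column reduction) yields pivots -2, 0, 3.
Counting signs: 1 positive, 1 negative, 1 zero.

(1, 1, 1)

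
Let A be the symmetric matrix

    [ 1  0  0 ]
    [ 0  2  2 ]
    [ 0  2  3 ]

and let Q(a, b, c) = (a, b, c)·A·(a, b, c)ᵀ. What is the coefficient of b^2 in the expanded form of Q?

2

The coefficient of b^2 is the diagonal entry A[2,2] = 2.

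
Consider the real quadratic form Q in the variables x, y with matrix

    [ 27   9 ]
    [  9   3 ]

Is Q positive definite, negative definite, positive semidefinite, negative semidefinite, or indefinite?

Row-reducing A symmetrically gives the diagonal entries 27, 0.
That gives 1 positive, 1 zero pivots.
Hence Q is positive semidefinite.

positive semidefinite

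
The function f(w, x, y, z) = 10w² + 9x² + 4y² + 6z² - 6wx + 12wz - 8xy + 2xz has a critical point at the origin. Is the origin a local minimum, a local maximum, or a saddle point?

local minimum

The Hessian at the origin is H = [[20, -6, 0, 12], [-6, 18, -8, 2], [0, -8, 8, 0], [12, 2, 0, 12]].
Congruent diagonalization of H (simultaneous row and column reduction) yields pivots 20, 81/5, 328/81, 40/41.
Counting signs: 4 positive.
H is positive definite, so the origin is a strict local minimum.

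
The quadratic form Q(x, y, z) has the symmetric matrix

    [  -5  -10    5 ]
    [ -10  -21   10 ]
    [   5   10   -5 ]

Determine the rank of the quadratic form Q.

2

Congruent diagonalization of A (simultaneous row and column reduction) yields pivots -5, -1, 0.
Counting signs: 2 negative, 1 zero.
The rank is the number of nonzero pivots: 2.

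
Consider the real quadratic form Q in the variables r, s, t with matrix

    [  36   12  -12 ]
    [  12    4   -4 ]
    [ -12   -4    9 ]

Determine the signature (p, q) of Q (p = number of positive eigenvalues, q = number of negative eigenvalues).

Symmetric row and column elimination reduces A to a congruent diagonal form with pivots 36, 0, 5.
That gives 2 positive, 1 zero pivots.

(2, 0)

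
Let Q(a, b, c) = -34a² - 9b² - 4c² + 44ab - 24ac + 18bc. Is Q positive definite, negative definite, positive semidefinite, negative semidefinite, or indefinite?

Write A = [[-34, 22, -12], [22, -9, 9], [-12, 9, -4]].
An LDLᵀ factorisation of A has diagonal entries -34, 89/17, -5/89.
So there are 1 positive, 2 negative pivots.
Hence Q is indefinite.

indefinite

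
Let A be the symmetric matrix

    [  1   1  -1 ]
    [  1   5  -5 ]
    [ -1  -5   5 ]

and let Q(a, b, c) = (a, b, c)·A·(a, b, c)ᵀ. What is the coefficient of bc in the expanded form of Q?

The coefficient of bc is A[2,3] + A[3,2] = 2·(-5) = -10.

-10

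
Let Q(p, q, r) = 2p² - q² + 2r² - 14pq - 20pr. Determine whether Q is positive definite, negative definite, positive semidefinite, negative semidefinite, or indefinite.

The symmetric matrix is A = [[2, -7, -10], [-7, -1, 0], [-10, 0, 2]].
An LDLᵀ factorisation of A has diagonal entries 2, -51/2, 2/51.
That gives 2 positive, 1 negative pivots.
Hence Q is indefinite.

indefinite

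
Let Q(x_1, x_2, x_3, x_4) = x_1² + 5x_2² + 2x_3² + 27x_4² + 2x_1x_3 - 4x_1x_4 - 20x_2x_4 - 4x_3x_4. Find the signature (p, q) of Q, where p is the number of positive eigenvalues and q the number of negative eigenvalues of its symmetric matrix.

(4, 0)

The symmetric matrix is A = [[1, 0, 1, -2], [0, 5, 0, -10], [1, 0, 2, -2], [-2, -10, -2, 27]].
An LDLᵀ factorisation of A has diagonal entries 1, 5, 1, 3.
So there are 4 positive pivots.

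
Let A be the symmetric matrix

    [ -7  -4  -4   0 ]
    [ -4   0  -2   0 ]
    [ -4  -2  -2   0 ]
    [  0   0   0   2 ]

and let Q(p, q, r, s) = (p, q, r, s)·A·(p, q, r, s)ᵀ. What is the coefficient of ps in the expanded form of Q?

The coefficient of ps is A[1,4] + A[4,1] = 2·0 = 0.

0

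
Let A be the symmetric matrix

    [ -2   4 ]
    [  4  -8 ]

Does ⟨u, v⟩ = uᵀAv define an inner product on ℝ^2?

For the 2×2 matrix [[-2, 4], [4, -8]]: det = -2·-8 − (4)² = 0, trace = -10.
det = 0 so one eigenvalue is zero; the form is semidefinite with the sign of the trace.
⟨·,·⟩ is an inner product exactly when A is positive definite.

no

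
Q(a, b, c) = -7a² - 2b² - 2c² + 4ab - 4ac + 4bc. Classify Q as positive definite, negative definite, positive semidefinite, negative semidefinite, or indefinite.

negative semidefinite

Write A = [[-7, 2, -2], [2, -2, 2], [-2, 2, -2]].
Applying the same elementary operations to the rows and columns of A produces a congruent diagonal matrix with entries -7, -10/7, 0.
Counting signs: 2 negative, 1 zero.
Hence Q is negative semidefinite.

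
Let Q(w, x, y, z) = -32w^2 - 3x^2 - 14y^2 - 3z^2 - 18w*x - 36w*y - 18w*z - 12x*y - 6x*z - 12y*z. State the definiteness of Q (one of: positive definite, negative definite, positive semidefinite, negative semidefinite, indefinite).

Write A = [[-32, -9, -18, -9], [-9, -3, -6, -3], [-18, -6, -14, -6], [-9, -3, -6, -3]].
Congruent diagonalization of A (simultaneous row and column reduction) yields pivots -32, -15/32, -2, 0.
So there are 3 negative, 1 zero pivots.
Hence Q is negative semidefinite.

negative semidefinite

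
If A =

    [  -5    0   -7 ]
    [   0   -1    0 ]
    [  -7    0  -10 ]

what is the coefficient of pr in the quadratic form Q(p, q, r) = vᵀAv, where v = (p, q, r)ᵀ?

-14

The coefficient of pr is A[1,3] + A[3,1] = 2·(-7) = -14.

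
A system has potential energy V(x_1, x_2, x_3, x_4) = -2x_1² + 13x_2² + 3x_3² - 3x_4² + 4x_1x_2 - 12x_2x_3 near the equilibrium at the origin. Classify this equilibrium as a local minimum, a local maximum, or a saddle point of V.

saddle point

The Hessian at the origin is H = [[-4, 4, 0, 0], [4, 26, -12, 0], [0, -12, 6, 0], [0, 0, 0, -6]].
Congruent diagonalization of H (simultaneous row and column reduction) yields pivots -4, 30, 6/5, -6.
That gives 2 positive, 2 negative pivots.
H is indefinite, so the origin is a saddle point.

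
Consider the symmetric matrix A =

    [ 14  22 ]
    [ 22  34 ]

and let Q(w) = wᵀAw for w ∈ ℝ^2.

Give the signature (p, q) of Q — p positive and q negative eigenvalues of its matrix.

(1, 1)

Symmetric row and column elimination reduces A to a congruent diagonal form with pivots 14, -4/7.
Counting signs: 1 positive, 1 negative.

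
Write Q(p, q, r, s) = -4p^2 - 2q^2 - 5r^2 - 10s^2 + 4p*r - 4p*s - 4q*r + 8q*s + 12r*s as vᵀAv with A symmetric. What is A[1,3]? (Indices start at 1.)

The coefficient of p·r in Q is 4. For a symmetric A this equals A[1,3] + A[3,1] = 2·A[1,3].
So A[1,3] = 4/2 = 2.

2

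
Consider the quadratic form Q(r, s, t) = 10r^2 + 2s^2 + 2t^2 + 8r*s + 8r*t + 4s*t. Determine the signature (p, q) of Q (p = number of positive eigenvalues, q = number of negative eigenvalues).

(2, 0)

The symmetric matrix is A = [[10, 4, 4], [4, 2, 2], [4, 2, 2]].
Congruent diagonalization of A (simultaneous row and column reduction) yields pivots 10, 2/5, 0.
Counting signs: 2 positive, 1 zero.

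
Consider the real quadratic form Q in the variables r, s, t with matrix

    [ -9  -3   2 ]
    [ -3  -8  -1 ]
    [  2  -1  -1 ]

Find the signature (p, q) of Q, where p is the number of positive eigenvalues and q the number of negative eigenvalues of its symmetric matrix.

(0, 3)

Symmetric row and column elimination reduces A to a congruent diagonal form with pivots -9, -7, -10/63.
Counting signs: 3 negative.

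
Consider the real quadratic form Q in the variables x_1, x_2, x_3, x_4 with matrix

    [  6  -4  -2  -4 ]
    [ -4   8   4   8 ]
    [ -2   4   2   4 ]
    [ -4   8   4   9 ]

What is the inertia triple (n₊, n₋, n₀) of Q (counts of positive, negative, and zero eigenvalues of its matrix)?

Row-reducing A symmetrically gives the diagonal entries 6, 16/3, 0, 1.
That gives 3 positive, 1 zero pivots.

(3, 0, 1)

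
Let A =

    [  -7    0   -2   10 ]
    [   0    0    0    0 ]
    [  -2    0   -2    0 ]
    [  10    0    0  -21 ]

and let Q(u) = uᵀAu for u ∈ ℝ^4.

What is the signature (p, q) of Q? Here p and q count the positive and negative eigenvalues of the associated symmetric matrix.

(0, 3)

Applying the same elementary operations to the rows and columns of A produces a congruent diagonal matrix with entries -7, 0, -10/7, -1.
Counting signs: 3 negative, 1 zero.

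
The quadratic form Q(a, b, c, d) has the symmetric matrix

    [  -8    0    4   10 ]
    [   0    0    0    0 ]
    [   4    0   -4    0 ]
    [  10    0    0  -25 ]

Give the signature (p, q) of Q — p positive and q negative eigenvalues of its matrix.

(0, 2)

Symmetric row and column elimination reduces A to a congruent diagonal form with pivots -8, 0, -2, 0.
That gives 2 negative, 2 zero pivots.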